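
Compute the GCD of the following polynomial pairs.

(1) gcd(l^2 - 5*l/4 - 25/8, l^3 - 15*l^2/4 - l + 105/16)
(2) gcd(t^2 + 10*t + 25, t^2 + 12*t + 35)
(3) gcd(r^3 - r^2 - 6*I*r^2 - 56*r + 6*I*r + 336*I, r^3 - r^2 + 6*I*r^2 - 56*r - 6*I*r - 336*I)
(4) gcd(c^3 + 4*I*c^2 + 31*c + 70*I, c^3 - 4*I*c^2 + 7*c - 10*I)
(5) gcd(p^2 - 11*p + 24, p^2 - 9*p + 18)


(1) = gcd((l - 5/2)*(l + 5/4), (l - 7/2)*(l - 3/2)*(l + 5/4)) = l + 5/4
(2) = gcd((t + 5)^2, (t + 5)*(t + 7)) = t + 5
(3) = gcd((r - 8)*(r + 7)*(r - 6*I), (r - 8)*(r + 7)*(r + 6*I)) = r^2 - r - 56
(4) = c^2 - 3*I*c + 10
(5) = p - 3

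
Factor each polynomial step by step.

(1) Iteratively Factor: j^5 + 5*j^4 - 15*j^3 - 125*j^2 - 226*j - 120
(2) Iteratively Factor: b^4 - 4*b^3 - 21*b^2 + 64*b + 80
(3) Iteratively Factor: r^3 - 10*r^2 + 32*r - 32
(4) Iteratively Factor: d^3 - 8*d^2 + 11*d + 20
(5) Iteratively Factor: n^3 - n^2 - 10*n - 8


(1) = (j + 4)*(j^4 + j^3 - 19*j^2 - 49*j - 30) = (j + 3)*(j + 4)*(j^3 - 2*j^2 - 13*j - 10) = (j - 5)*(j + 3)*(j + 4)*(j^2 + 3*j + 2) = (j - 5)*(j + 1)*(j + 3)*(j + 4)*(j + 2)
(2) = (b + 1)*(b^3 - 5*b^2 - 16*b + 80) = (b + 1)*(b + 4)*(b^2 - 9*b + 20) = (b - 5)*(b + 1)*(b + 4)*(b - 4)
(3) = (r - 2)*(r^2 - 8*r + 16) = (r - 4)*(r - 2)*(r - 4)
(4) = (d - 4)*(d^2 - 4*d - 5) = (d - 5)*(d - 4)*(d + 1)
(5) = (n - 4)*(n^2 + 3*n + 2) = (n - 4)*(n + 2)*(n + 1)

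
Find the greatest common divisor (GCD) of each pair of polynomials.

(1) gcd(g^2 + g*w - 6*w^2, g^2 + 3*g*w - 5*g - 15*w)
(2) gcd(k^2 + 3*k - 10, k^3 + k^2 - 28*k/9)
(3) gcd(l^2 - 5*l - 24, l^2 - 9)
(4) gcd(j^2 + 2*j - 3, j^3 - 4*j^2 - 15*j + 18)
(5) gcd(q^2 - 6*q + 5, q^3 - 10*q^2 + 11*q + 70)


(1) = g + 3*w
(2) = gcd((k - 2)*(k + 5), k*(k - 4/3)*(k + 7/3)) = 1
(3) = gcd((l - 8)*(l + 3), (l - 3)*(l + 3)) = l + 3
(4) = j^2 + 2*j - 3
(5) = gcd((q - 5)*(q - 1), (q - 7)*(q - 5)*(q + 2)) = q - 5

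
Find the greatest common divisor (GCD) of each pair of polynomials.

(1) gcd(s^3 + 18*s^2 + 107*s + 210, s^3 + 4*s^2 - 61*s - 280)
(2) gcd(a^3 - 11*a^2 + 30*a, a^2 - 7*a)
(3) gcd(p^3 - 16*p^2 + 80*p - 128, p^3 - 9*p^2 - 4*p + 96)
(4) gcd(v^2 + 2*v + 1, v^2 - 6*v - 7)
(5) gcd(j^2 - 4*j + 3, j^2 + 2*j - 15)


(1) = s^2 + 12*s + 35
(2) = gcd(a*(a - 6)*(a - 5), a*(a - 7)) = a
(3) = gcd((p - 8)*(p - 4)^2, (p - 8)*(p - 4)*(p + 3)) = p^2 - 12*p + 32
(4) = gcd((v + 1)^2, (v - 7)*(v + 1)) = v + 1
(5) = gcd((j - 3)*(j - 1), (j - 3)*(j + 5)) = j - 3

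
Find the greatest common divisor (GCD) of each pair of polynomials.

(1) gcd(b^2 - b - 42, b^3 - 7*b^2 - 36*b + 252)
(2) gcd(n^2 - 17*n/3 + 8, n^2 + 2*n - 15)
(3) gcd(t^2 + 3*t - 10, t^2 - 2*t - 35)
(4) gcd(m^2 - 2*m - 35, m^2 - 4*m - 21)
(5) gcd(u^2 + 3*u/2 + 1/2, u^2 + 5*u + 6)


(1) = gcd((b - 7)*(b + 6), (b - 7)*(b - 6)*(b + 6)) = b^2 - b - 42
(2) = n - 3
(3) = gcd((t - 2)*(t + 5), (t - 7)*(t + 5)) = t + 5
(4) = m - 7
(5) = 1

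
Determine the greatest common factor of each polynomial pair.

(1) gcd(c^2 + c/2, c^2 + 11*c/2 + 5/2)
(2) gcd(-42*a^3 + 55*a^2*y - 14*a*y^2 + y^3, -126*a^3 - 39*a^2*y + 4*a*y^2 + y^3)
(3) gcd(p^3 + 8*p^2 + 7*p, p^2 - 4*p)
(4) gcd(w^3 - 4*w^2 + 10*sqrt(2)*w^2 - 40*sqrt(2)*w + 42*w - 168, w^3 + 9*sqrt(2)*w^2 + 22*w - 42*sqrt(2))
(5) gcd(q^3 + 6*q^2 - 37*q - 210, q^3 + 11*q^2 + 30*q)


(1) = gcd(c*(c + 1/2), (c + 1/2)*(c + 5)) = c + 1/2
(2) = -6*a + y
(3) = gcd(p*(p + 1)*(p + 7), p*(p - 4)) = p
(4) = w^2 + 10*sqrt(2)*w + 42
(5) = gcd((q - 6)*(q + 5)*(q + 7), q*(q + 5)*(q + 6)) = q + 5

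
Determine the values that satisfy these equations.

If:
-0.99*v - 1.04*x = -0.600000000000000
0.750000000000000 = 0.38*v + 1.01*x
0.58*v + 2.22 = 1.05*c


Then:
c = 1.96
v = -0.29
x = 0.85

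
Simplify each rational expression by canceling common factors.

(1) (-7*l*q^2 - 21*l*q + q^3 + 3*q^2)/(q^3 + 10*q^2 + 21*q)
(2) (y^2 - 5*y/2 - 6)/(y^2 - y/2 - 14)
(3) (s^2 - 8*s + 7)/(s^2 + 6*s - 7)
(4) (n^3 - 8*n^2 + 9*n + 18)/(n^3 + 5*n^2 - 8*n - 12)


(1) = (-7*l + q)/(q + 7)
(2) = (2*y + 3)/(2*y + 7)
(3) = (s - 7)/(s + 7)
(4) = (n^2 - 9*n + 18)/(n^2 + 4*n - 12)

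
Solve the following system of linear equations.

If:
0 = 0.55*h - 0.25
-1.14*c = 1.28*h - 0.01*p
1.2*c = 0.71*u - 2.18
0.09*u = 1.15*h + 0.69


Then:
c = 6.16
h = 0.45
p = 759.95
u = 13.47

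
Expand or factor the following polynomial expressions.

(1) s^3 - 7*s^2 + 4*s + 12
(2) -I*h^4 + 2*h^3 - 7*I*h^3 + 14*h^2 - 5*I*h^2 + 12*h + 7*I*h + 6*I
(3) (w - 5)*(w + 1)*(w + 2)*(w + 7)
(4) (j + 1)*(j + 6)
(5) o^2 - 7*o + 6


(1) = (s - 6)*(s - 2)*(s + 1)
(2) = (h + 6)*(h + I)^2*(-I*h - I)
(3) = w^4 + 5*w^3 - 27*w^2 - 101*w - 70
(4) = j^2 + 7*j + 6
(5) = (o - 6)*(o - 1)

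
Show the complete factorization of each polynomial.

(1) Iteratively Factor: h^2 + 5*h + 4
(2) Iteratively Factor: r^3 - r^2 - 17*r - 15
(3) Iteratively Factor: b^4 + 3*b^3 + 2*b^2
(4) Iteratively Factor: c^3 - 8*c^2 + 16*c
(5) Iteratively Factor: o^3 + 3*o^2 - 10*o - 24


(1) = (h + 1)*(h + 4)
(2) = (r + 3)*(r^2 - 4*r - 5) = (r - 5)*(r + 3)*(r + 1)
(3) = (b)*(b^3 + 3*b^2 + 2*b) = b*(b + 1)*(b^2 + 2*b) = b^2*(b + 1)*(b + 2)
(4) = (c - 4)*(c^2 - 4*c) = c*(c - 4)*(c - 4)
(5) = (o - 3)*(o^2 + 6*o + 8) = (o - 3)*(o + 4)*(o + 2)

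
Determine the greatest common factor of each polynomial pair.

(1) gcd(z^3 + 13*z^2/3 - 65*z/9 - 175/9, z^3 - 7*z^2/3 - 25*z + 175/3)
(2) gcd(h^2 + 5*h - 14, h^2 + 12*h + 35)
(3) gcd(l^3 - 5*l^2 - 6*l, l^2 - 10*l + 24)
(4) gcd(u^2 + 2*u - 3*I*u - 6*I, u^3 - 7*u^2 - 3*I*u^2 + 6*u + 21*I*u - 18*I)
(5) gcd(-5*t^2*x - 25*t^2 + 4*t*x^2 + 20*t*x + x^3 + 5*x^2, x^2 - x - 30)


(1) = gcd((z - 7/3)*(z + 5/3)*(z + 5), (z - 5)*(z - 7/3)*(z + 5)) = z^2 + 8*z/3 - 35/3
(2) = gcd((h - 2)*(h + 7), (h + 5)*(h + 7)) = h + 7
(3) = gcd(l*(l - 6)*(l + 1), (l - 6)*(l - 4)) = l - 6
(4) = u - 3*I
(5) = x + 5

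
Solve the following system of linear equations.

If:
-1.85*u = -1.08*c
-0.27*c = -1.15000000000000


Then:
c = 4.26
u = 2.49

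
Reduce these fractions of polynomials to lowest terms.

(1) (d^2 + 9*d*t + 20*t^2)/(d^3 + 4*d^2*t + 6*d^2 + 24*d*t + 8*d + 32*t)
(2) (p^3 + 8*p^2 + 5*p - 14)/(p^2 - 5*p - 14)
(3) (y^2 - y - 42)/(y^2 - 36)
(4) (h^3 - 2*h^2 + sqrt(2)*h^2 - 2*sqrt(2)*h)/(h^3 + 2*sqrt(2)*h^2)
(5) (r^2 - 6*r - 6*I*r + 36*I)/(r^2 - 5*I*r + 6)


(1) = (d + 5*t)/(d^2 + 6*d + 8)
(2) = (p^2 + 6*p - 7)/(p - 7)
(3) = (y - 7)/(y - 6)
(4) = (h^2 + h*(-2 + sqrt(2)) - 2*sqrt(2))/(h^2 + 2*sqrt(2)*h)
(5) = (r - 6)/(r + I)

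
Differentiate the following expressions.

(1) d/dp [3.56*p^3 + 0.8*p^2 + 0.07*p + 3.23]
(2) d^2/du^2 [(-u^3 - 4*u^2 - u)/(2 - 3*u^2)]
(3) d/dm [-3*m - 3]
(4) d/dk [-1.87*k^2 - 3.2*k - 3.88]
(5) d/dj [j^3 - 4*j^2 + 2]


(1) = 10.68*p^2 + 1.6*p + 0.07
(2) = 2*(15*u^3 + 72*u^2 + 30*u + 16)/(27*u^6 - 54*u^4 + 36*u^2 - 8)
(3) = -3
(4) = -3.74*k - 3.2
(5) = j*(3*j - 8)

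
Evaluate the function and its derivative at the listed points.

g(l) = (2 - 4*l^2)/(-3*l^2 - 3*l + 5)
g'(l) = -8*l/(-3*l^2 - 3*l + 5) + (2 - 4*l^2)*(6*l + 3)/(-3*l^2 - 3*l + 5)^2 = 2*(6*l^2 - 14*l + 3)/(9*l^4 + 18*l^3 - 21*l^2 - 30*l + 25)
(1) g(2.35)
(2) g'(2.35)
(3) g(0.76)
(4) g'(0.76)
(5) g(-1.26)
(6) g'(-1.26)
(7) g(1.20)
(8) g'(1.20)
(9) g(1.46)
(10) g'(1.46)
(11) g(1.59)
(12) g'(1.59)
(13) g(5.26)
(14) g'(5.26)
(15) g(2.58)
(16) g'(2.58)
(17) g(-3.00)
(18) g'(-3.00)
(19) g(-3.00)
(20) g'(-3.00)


(1) = 1.08
(2) = 0.02
(3) = -0.31
(4) = -8.57
(5) = -1.08
(6) = 3.74
(7) = 1.29
(8) = -1.21
(9) = 1.13
(10) = -0.28
(11) = 1.10
(12) = -0.15
(13) = 1.16
(14) = 0.02
(15) = 1.08
(16) = 0.03
(17) = 2.62
(18) = 1.17
(19) = 2.62
(20) = 1.17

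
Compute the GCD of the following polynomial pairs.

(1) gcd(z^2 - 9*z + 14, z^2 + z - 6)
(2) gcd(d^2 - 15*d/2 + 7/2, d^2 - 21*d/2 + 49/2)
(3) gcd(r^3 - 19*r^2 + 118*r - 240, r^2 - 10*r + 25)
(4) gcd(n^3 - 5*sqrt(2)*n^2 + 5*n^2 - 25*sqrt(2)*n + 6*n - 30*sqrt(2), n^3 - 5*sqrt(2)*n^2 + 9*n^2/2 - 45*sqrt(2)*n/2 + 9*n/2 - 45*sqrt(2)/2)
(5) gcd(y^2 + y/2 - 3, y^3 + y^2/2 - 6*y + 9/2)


(1) = z - 2
(2) = gcd((d - 7)*(d - 1/2), (d - 7)*(d - 7/2)) = d - 7
(3) = r - 5
(4) = gcd((n + 2)*(n + 3)*(n - 5*sqrt(2)), (n + 3/2)*(n + 3)*(n - 5*sqrt(2))) = n^2 + n*(3 - 5*sqrt(2)) - 15*sqrt(2)
(5) = gcd((y - 3/2)*(y + 2), (y - 3/2)*(y - 1)*(y + 3)) = y - 3/2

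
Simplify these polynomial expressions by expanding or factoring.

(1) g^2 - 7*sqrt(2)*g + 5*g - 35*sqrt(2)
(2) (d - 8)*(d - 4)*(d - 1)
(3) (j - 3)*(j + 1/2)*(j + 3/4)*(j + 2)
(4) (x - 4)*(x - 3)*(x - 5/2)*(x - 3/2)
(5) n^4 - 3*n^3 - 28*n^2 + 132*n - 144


(1) = (g + 5)*(g - 7*sqrt(2))
(2) = d^3 - 13*d^2 + 44*d - 32
(3) = j^4 + j^3/4 - 55*j^2/8 - 63*j/8 - 9/4
(4) = x^4 - 11*x^3 + 175*x^2/4 - 297*x/4 + 45
(5) = (n - 4)*(n - 3)*(n - 2)*(n + 6)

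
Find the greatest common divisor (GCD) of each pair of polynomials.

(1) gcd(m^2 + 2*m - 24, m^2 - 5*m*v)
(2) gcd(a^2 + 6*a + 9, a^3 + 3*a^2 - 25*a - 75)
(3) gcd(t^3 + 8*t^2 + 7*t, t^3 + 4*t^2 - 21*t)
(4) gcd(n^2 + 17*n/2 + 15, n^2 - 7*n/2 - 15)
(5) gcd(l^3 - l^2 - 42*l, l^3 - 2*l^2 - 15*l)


(1) = 1
(2) = gcd((a + 3)^2, (a - 5)*(a + 3)*(a + 5)) = a + 3
(3) = t^2 + 7*t
(4) = gcd((n + 5/2)*(n + 6), (n - 6)*(n + 5/2)) = n + 5/2
(5) = gcd(l*(l - 7)*(l + 6), l*(l - 5)*(l + 3)) = l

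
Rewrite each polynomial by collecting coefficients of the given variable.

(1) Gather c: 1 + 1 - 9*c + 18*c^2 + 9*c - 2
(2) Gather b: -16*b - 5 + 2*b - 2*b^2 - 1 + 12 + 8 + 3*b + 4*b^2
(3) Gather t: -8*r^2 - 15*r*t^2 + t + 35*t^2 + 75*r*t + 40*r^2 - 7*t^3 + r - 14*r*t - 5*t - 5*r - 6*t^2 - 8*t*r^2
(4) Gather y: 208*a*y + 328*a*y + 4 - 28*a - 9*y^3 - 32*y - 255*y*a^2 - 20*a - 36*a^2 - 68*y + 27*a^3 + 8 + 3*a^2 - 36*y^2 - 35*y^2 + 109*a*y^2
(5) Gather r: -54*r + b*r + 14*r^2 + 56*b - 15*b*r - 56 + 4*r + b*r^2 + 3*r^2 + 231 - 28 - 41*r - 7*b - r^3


(1) = 18*c^2
(2) = 2*b^2 - 11*b + 14
(3) = 32*r^2 - 4*r - 7*t^3 + t^2*(29 - 15*r) + t*(-8*r^2 + 61*r - 4)
(4) = 27*a^3 - 33*a^2 - 48*a - 9*y^3 + y^2*(109*a - 71) + y*(-255*a^2 + 536*a - 100) + 12
(5) = 49*b - r^3 + r^2*(b + 17) + r*(-14*b - 91) + 147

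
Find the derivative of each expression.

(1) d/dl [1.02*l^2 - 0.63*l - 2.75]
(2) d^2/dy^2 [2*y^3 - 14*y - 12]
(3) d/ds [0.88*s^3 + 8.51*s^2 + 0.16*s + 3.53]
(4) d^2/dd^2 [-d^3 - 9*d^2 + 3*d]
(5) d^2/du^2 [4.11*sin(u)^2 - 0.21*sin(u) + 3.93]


(1) = 2.04*l - 0.63
(2) = 12*y
(3) = 2.64*s^2 + 17.02*s + 0.16
(4) = -6*d - 18
(5) = 0.21*sin(u) + 8.22*cos(2*u)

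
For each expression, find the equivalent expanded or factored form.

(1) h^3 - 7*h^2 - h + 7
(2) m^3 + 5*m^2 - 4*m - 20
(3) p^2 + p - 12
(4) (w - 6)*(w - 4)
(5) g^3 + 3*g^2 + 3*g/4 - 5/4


(1) = (h - 7)*(h - 1)*(h + 1)
(2) = (m - 2)*(m + 2)*(m + 5)
(3) = (p - 3)*(p + 4)
(4) = w^2 - 10*w + 24
(5) = (g - 1/2)*(g + 1)*(g + 5/2)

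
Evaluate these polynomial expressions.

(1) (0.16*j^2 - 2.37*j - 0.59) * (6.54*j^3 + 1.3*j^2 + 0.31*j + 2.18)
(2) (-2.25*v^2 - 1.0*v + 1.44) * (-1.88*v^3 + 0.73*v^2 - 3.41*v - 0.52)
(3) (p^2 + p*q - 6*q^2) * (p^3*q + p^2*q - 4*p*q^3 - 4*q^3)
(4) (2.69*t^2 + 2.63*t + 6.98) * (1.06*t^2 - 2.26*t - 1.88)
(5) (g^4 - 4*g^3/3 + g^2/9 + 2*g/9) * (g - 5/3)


(1) = 1.0464*j^5 - 15.2918*j^4 - 6.89*j^3 - 1.1529*j^2 - 5.3495*j - 1.2862
(2) = 4.23*v^5 + 0.2375*v^4 + 4.2353*v^3 + 5.6312*v^2 - 4.3904*v - 0.7488
(3) = p^5*q + p^4*q^2 + p^4*q - 10*p^3*q^3 + p^3*q^2 - 4*p^2*q^4 - 10*p^2*q^3 + 24*p*q^5 - 4*p*q^4 + 24*q^5
(4) = 2.8514*t^4 - 3.2916*t^3 - 3.6022*t^2 - 20.7192*t - 13.1224
(5) = g^5 - 3*g^4 + 7*g^3/3 + g^2/27 - 10*g/27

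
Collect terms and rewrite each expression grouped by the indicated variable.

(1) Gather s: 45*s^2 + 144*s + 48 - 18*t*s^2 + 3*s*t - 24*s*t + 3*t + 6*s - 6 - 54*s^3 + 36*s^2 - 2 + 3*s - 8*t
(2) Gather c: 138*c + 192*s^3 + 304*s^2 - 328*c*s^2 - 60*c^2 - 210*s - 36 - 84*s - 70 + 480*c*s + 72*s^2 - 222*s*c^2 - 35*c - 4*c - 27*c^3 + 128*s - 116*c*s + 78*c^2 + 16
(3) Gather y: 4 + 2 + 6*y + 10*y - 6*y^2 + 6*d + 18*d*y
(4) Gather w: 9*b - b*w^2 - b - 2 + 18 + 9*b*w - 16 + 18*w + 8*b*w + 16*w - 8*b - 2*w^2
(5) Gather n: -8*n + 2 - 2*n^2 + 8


(1) = -54*s^3 + s^2*(81 - 18*t) + s*(153 - 21*t) - 5*t + 40
(2) = -27*c^3 + c^2*(18 - 222*s) + c*(-328*s^2 + 364*s + 99) + 192*s^3 + 376*s^2 - 166*s - 90
(3) = 6*d - 6*y^2 + y*(18*d + 16) + 6
(4) = w^2*(-b - 2) + w*(17*b + 34)
(5) = -2*n^2 - 8*n + 10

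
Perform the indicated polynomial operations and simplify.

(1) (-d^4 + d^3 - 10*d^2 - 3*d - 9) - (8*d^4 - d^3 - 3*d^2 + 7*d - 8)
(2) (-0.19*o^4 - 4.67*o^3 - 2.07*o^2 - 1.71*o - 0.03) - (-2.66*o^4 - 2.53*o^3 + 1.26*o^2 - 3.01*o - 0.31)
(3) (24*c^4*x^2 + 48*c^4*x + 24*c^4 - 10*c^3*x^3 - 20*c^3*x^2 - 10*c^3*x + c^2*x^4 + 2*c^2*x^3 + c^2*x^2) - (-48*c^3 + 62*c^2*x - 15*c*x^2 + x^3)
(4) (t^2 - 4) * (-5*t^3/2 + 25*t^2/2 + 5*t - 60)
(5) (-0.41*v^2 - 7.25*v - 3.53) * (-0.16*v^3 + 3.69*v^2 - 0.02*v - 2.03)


(1) = -9*d^4 + 2*d^3 - 7*d^2 - 10*d - 1
(2) = 2.47*o^4 - 2.14*o^3 - 3.33*o^2 + 1.3*o + 0.28
(3) = 24*c^4*x^2 + 48*c^4*x + 24*c^4 - 10*c^3*x^3 - 20*c^3*x^2 - 10*c^3*x + 48*c^3 + c^2*x^4 + 2*c^2*x^3 + c^2*x^2 - 62*c^2*x + 15*c*x^2 - x^3
(4) = -5*t^5/2 + 25*t^4/2 + 15*t^3 - 110*t^2 - 20*t + 240
(5) = 0.0656*v^5 - 0.3529*v^4 - 26.1795*v^3 - 12.0484*v^2 + 14.7881*v + 7.1659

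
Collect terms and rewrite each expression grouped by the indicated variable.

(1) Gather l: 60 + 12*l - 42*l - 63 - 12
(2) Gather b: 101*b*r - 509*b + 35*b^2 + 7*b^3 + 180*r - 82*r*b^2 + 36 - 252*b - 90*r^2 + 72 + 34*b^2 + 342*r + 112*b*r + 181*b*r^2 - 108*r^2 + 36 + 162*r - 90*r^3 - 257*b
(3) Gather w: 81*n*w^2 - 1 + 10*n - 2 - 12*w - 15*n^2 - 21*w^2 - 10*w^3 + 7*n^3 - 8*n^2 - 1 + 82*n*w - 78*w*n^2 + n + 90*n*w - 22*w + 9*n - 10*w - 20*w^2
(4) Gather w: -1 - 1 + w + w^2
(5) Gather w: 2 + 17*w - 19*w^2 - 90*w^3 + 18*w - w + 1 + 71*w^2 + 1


(1) = -30*l - 15
(2) = 7*b^3 + b^2*(69 - 82*r) + b*(181*r^2 + 213*r - 1018) - 90*r^3 - 198*r^2 + 684*r + 144
(3) = 7*n^3 - 23*n^2 + 20*n - 10*w^3 + w^2*(81*n - 41) + w*(-78*n^2 + 172*n - 44) - 4
(4) = w^2 + w - 2
(5) = -90*w^3 + 52*w^2 + 34*w + 4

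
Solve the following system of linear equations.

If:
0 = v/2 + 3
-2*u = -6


Then:
u = 3
v = -6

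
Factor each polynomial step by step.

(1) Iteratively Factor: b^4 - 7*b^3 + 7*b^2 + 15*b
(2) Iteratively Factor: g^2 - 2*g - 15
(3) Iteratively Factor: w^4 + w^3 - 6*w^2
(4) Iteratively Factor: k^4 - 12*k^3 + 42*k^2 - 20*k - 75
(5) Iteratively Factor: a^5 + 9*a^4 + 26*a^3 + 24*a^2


(1) = (b - 3)*(b^3 - 4*b^2 - 5*b) = (b - 3)*(b + 1)*(b^2 - 5*b) = (b - 5)*(b - 3)*(b + 1)*(b)
(2) = (g + 3)*(g - 5)
(3) = (w - 2)*(w^3 + 3*w^2) = w*(w - 2)*(w^2 + 3*w) = w*(w - 2)*(w + 3)*(w)
(4) = (k - 3)*(k^3 - 9*k^2 + 15*k + 25) = (k - 5)*(k - 3)*(k^2 - 4*k - 5) = (k - 5)^2*(k - 3)*(k + 1)
(5) = (a + 3)*(a^4 + 6*a^3 + 8*a^2) = a*(a + 3)*(a^3 + 6*a^2 + 8*a) = a*(a + 3)*(a + 4)*(a^2 + 2*a) = a*(a + 2)*(a + 3)*(a + 4)*(a)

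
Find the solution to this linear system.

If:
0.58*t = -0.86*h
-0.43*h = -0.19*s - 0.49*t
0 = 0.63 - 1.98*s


Then:
h = 0.05
s = 0.32
t = -0.08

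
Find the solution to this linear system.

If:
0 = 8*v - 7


Then:
v = 7/8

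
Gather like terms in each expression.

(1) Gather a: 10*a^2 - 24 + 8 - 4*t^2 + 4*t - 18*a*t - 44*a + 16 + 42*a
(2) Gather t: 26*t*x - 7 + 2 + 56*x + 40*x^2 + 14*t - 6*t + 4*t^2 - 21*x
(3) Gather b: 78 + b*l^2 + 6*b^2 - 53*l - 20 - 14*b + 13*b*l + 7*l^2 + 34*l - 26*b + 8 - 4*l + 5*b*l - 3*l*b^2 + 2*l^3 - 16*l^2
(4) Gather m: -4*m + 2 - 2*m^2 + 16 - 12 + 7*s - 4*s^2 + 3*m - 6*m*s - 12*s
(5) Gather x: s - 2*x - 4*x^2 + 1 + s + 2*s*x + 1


(1) = 10*a^2 + a*(-18*t - 2) - 4*t^2 + 4*t
(2) = 4*t^2 + t*(26*x + 8) + 40*x^2 + 35*x - 5
(3) = b^2*(6 - 3*l) + b*(l^2 + 18*l - 40) + 2*l^3 - 9*l^2 - 23*l + 66
(4) = -2*m^2 + m*(-6*s - 1) - 4*s^2 - 5*s + 6
(5) = 2*s - 4*x^2 + x*(2*s - 2) + 2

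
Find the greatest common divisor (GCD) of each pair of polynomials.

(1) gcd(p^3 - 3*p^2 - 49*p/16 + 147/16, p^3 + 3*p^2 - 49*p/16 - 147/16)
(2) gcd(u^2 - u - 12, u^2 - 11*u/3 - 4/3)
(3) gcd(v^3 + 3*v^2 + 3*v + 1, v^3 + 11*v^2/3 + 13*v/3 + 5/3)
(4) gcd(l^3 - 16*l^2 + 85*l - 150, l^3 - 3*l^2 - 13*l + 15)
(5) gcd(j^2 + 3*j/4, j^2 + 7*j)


(1) = gcd((p - 3)*(p - 7/4)*(p + 7/4), (p - 7/4)*(p + 7/4)*(p + 3)) = p^2 - 49/16
(2) = gcd((u - 4)*(u + 3), (u - 4)*(u + 1/3)) = u - 4
(3) = v^2 + 2*v + 1
(4) = l - 5
(5) = gcd(j*(j + 3/4), j*(j + 7)) = j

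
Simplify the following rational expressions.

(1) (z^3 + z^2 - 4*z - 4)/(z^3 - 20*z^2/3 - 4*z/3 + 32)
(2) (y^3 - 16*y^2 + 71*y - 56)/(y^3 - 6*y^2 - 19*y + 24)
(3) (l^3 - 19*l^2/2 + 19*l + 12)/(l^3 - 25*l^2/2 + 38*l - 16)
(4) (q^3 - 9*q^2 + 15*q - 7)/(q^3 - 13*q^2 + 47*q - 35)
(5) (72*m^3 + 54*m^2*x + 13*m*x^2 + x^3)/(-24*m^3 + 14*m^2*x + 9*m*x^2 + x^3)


(1) = (3*z^2 - 3*z - 6)/(3*z^2 - 26*z + 48)
(2) = (y - 7)/(y + 3)
(3) = (2*l^2 - 11*l - 6)/(2*l^2 - 17*l + 8)
(4) = (q - 1)/(q - 5)
(5) = (3*m + x)/(-m + x)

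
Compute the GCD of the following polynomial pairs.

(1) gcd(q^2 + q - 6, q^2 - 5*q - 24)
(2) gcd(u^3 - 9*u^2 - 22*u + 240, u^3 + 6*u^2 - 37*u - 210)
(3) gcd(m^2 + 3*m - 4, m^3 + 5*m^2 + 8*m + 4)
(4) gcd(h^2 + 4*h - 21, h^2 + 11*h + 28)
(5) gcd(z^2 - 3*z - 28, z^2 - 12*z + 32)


(1) = q + 3
(2) = gcd((u - 8)*(u - 6)*(u + 5), (u - 6)*(u + 5)*(u + 7)) = u^2 - u - 30
(3) = 1
(4) = h + 7
(5) = 1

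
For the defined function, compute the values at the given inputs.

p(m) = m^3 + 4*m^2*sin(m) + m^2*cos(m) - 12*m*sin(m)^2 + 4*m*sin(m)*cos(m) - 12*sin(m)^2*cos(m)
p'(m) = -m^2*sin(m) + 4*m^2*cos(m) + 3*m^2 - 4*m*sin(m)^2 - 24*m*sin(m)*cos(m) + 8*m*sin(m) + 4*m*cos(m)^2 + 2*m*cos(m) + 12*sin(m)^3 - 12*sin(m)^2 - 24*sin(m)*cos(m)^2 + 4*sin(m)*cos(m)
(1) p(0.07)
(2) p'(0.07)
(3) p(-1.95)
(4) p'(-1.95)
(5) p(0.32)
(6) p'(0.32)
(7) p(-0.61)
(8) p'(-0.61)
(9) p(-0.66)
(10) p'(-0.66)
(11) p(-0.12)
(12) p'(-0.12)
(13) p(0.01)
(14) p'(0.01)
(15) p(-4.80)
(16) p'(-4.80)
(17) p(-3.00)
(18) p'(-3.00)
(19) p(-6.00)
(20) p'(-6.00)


(1) = -0.04
(2) = -1.07
(3) = -1.61
(4) = 31.46
(5) = -0.87
(6) = -5.61
(7) = -0.45
(8) = -2.20
(9) = -0.32
(10) = -3.21
(11) = -0.09
(12) = 1.33
(13) = -0.00
(14) = -0.14
(15) = 37.67
(16) = 44.21
(17) = -41.71
(18) = 4.10
(19) = -142.92
(20) = 223.87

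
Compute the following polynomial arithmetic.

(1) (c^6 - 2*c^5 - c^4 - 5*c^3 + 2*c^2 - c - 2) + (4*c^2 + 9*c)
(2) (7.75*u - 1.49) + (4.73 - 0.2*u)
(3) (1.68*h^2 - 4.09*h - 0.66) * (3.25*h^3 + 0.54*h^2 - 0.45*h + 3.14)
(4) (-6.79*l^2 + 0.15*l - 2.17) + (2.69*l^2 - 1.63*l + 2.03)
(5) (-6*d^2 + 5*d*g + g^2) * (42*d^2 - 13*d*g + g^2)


(1) = c^6 - 2*c^5 - c^4 - 5*c^3 + 6*c^2 + 8*c - 2
(2) = 7.55*u + 3.24
(3) = 5.46*h^5 - 12.3853*h^4 - 5.1096*h^3 + 6.7593*h^2 - 12.5456*h - 2.0724
(4) = -4.1*l^2 - 1.48*l - 0.14
(5) = -252*d^4 + 288*d^3*g - 29*d^2*g^2 - 8*d*g^3 + g^4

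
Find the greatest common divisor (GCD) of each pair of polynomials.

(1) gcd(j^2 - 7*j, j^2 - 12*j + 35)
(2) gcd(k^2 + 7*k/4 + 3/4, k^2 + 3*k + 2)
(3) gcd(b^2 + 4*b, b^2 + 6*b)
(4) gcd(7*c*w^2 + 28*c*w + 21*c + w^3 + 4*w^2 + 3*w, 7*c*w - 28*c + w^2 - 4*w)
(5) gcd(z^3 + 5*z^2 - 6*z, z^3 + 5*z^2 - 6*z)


(1) = gcd(j*(j - 7), (j - 7)*(j - 5)) = j - 7
(2) = k + 1
(3) = b
(4) = 7*c + w
(5) = gcd(z*(z - 1)*(z + 6), z*(z - 1)*(z + 6)) = z^3 + 5*z^2 - 6*z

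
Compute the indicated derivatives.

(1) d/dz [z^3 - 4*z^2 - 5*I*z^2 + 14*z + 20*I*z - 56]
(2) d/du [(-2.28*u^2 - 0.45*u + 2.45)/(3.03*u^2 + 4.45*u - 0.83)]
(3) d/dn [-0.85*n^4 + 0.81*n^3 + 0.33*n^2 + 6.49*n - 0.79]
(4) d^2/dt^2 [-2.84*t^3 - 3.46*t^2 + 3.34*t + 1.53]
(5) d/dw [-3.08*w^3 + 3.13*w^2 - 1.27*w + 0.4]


(1) = 3*z^2 - 8*z - 10*I*z + 14 + 20*I
(2) = (-8.7825*u^2 - 11.0622*u - 10.529)/(9.1809*u^4 + 26.967*u^3 + 14.7727*u^2 - 7.387*u + 0.6889)
(3) = -3.4*n^3 + 2.43*n^2 + 0.66*n + 6.49
(4) = -17.04*t - 6.92
(5) = -9.24*w^2 + 6.26*w - 1.27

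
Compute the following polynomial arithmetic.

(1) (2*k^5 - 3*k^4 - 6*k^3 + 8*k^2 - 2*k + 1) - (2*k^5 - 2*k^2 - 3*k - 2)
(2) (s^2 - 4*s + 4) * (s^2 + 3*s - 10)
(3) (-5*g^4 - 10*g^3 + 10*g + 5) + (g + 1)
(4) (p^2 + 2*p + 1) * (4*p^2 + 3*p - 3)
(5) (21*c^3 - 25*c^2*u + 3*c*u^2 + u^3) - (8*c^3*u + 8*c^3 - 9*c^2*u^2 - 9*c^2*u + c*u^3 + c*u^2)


(1) = -3*k^4 - 6*k^3 + 10*k^2 + k + 3
(2) = s^4 - s^3 - 18*s^2 + 52*s - 40
(3) = -5*g^4 - 10*g^3 + 11*g + 6
(4) = 4*p^4 + 11*p^3 + 7*p^2 - 3*p - 3
(5) = -8*c^3*u + 13*c^3 + 9*c^2*u^2 - 16*c^2*u - c*u^3 + 2*c*u^2 + u^3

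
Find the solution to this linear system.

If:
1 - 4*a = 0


Then:
a = 1/4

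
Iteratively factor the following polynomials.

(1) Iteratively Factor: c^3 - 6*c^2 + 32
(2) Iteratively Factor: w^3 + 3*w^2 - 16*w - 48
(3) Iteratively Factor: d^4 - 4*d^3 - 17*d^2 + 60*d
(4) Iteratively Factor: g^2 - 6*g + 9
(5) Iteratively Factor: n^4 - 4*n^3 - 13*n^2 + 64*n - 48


(1) = (c - 4)*(c^2 - 2*c - 8) = (c - 4)^2*(c + 2)
(2) = (w - 4)*(w^2 + 7*w + 12) = (w - 4)*(w + 3)*(w + 4)
(3) = (d + 4)*(d^3 - 8*d^2 + 15*d) = (d - 5)*(d + 4)*(d^2 - 3*d) = d*(d - 5)*(d + 4)*(d - 3)
(4) = (g - 3)*(g - 3)
(5) = (n - 4)*(n^3 - 13*n + 12) = (n - 4)*(n - 1)*(n^2 + n - 12) = (n - 4)*(n - 3)*(n - 1)*(n + 4)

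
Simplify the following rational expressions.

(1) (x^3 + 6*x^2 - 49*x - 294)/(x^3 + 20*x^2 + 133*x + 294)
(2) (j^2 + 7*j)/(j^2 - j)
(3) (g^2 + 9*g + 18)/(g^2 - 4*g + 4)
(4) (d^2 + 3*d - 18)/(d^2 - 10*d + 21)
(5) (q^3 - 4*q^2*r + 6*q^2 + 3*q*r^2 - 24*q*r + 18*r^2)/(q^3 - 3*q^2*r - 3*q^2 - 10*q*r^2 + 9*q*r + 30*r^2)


(1) = (x - 7)/(x + 7)
(2) = (j + 7)/(j - 1)
(3) = (g^2 + 9*g + 18)/(g^2 - 4*g + 4)
(4) = (d + 6)/(d - 7)
(5) = (q^3 - 4*q^2*r + 6*q^2 + 3*q*r^2 - 24*q*r + 18*r^2)/(q^3 - 3*q^2*r - 3*q^2 - 10*q*r^2 + 9*q*r + 30*r^2)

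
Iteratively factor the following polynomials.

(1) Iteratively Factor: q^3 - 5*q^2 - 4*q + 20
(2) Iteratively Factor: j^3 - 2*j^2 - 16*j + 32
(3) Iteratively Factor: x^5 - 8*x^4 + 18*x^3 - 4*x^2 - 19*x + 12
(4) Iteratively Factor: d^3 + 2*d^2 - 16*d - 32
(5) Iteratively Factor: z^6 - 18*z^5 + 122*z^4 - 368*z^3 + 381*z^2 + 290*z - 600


(1) = (q - 5)*(q^2 - 4) = (q - 5)*(q - 2)*(q + 2)
(2) = (j + 4)*(j^2 - 6*j + 8) = (j - 2)*(j + 4)*(j - 4)
(3) = (x - 4)*(x^4 - 4*x^3 + 2*x^2 + 4*x - 3) = (x - 4)*(x - 3)*(x^3 - x^2 - x + 1) = (x - 4)*(x - 3)*(x - 1)*(x^2 - 1) = (x - 4)*(x - 3)*(x - 1)*(x + 1)*(x - 1)
(4) = (d + 2)*(d^2 - 16) = (d - 4)*(d + 2)*(d + 4)
(5) = (z - 4)*(z^5 - 14*z^4 + 66*z^3 - 104*z^2 - 35*z + 150) = (z - 4)*(z - 2)*(z^4 - 12*z^3 + 42*z^2 - 20*z - 75) = (z - 5)*(z - 4)*(z - 2)*(z^3 - 7*z^2 + 7*z + 15) = (z - 5)*(z - 4)*(z - 3)*(z - 2)*(z^2 - 4*z - 5) = (z - 5)^2*(z - 4)*(z - 3)*(z - 2)*(z + 1)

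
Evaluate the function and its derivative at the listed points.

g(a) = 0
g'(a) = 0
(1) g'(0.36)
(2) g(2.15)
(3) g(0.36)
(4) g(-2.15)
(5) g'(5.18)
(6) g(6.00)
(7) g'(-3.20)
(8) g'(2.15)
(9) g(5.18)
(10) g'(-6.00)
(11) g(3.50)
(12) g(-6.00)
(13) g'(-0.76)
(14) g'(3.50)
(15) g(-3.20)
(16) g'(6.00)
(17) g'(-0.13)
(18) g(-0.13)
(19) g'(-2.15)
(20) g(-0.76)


(1) = 0.00
(2) = 0.00
(3) = 0.00
(4) = 0.00
(5) = 0.00
(6) = 0.00
(7) = 0.00
(8) = 0.00
(9) = 0.00
(10) = 0.00
(11) = 0.00
(12) = 0.00
(13) = 0.00
(14) = 0.00
(15) = 0.00
(16) = 0.00
(17) = 0.00
(18) = 0.00
(19) = 0.00
(20) = 0.00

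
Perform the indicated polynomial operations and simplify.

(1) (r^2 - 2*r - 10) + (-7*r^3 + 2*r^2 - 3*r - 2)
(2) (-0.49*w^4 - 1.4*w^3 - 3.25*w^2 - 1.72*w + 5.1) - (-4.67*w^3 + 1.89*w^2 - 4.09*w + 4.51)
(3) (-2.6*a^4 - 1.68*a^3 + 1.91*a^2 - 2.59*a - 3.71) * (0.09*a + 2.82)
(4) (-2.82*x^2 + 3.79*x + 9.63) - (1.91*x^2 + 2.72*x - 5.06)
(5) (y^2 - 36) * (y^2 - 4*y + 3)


(1) = -7*r^3 + 3*r^2 - 5*r - 12
(2) = -0.49*w^4 + 3.27*w^3 - 5.14*w^2 + 2.37*w + 0.59
(3) = -0.234*a^5 - 7.4832*a^4 - 4.5657*a^3 + 5.1531*a^2 - 7.6377*a - 10.4622
(4) = -4.73*x^2 + 1.07*x + 14.69
(5) = y^4 - 4*y^3 - 33*y^2 + 144*y - 108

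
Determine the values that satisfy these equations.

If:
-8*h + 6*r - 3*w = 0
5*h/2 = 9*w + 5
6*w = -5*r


Then:
h = 34/65
r = 32/65
w = -16/39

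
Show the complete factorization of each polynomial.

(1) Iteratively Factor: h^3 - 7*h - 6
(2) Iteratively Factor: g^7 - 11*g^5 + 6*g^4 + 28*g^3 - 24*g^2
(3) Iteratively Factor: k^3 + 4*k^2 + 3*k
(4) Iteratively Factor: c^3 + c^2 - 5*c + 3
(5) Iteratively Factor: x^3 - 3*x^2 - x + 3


(1) = (h - 3)*(h^2 + 3*h + 2) = (h - 3)*(h + 2)*(h + 1)
(2) = (g - 2)*(g^6 + 2*g^5 - 7*g^4 - 8*g^3 + 12*g^2) = (g - 2)*(g + 2)*(g^5 - 7*g^3 + 6*g^2) = g*(g - 2)*(g + 2)*(g^4 - 7*g^2 + 6*g) = g*(g - 2)*(g + 2)*(g + 3)*(g^3 - 3*g^2 + 2*g) = g^2*(g - 2)*(g + 2)*(g + 3)*(g^2 - 3*g + 2) = g^2*(g - 2)^2*(g + 2)*(g + 3)*(g - 1)
(3) = (k)*(k^2 + 4*k + 3) = k*(k + 3)*(k + 1)
(4) = (c + 3)*(c^2 - 2*c + 1) = (c - 1)*(c + 3)*(c - 1)
(5) = (x - 1)*(x^2 - 2*x - 3) = (x - 3)*(x - 1)*(x + 1)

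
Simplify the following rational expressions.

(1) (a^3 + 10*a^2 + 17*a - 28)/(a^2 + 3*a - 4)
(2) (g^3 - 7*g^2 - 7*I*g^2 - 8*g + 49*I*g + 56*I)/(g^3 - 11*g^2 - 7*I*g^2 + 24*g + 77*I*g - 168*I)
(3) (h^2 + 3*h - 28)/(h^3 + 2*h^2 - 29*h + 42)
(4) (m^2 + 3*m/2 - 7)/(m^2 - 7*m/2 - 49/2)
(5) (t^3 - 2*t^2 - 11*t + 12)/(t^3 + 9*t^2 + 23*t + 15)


(1) = a + 7
(2) = (g + 1)/(g - 3)
(3) = (h - 4)/(h^2 - 5*h + 6)
(4) = (m - 2)/(m - 7)
(5) = (t^2 - 5*t + 4)/(t^2 + 6*t + 5)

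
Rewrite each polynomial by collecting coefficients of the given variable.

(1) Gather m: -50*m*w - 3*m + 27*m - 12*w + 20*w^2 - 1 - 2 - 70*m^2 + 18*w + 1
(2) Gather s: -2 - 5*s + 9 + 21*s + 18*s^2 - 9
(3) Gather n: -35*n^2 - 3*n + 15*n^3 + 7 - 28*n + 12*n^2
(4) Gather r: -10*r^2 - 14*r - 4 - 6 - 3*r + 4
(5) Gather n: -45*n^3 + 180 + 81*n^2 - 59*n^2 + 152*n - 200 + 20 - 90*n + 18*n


(1) = -70*m^2 + m*(24 - 50*w) + 20*w^2 + 6*w - 2
(2) = 18*s^2 + 16*s - 2
(3) = 15*n^3 - 23*n^2 - 31*n + 7
(4) = -10*r^2 - 17*r - 6
(5) = -45*n^3 + 22*n^2 + 80*n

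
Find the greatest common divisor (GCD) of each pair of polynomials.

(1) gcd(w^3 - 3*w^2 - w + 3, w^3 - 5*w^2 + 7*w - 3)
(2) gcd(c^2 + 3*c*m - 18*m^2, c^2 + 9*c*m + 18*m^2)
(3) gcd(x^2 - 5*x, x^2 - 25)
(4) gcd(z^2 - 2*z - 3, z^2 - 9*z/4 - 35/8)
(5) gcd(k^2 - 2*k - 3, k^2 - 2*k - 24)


(1) = gcd((w - 3)*(w - 1)*(w + 1), (w - 3)*(w - 1)^2) = w^2 - 4*w + 3
(2) = gcd((c - 3*m)*(c + 6*m), (c + 3*m)*(c + 6*m)) = c + 6*m
(3) = gcd(x*(x - 5), (x - 5)*(x + 5)) = x - 5
(4) = gcd((z - 3)*(z + 1), (z - 7/2)*(z + 5/4)) = 1
(5) = 1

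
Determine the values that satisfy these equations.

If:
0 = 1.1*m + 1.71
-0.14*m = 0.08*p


Then:
m = -1.55
p = 2.72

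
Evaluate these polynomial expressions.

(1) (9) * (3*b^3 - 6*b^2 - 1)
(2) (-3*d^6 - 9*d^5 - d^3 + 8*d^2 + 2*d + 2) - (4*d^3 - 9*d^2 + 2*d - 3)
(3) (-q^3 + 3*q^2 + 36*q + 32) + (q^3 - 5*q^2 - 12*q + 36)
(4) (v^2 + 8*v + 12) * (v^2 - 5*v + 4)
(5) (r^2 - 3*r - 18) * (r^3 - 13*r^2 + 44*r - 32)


(1) = 27*b^3 - 54*b^2 - 9
(2) = -3*d^6 - 9*d^5 - 5*d^3 + 17*d^2 + 5
(3) = -2*q^2 + 24*q + 68
(4) = v^4 + 3*v^3 - 24*v^2 - 28*v + 48
(5) = r^5 - 16*r^4 + 65*r^3 + 70*r^2 - 696*r + 576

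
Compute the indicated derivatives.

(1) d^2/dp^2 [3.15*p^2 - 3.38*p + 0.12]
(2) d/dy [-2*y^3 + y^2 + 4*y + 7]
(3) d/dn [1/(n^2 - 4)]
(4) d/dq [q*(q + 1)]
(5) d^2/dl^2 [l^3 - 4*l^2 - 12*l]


(1) = 6.30000000000000
(2) = -6*y^2 + 2*y + 4
(3) = -2*n/(n^2 - 4)^2
(4) = 2*q + 1
(5) = 6*l - 8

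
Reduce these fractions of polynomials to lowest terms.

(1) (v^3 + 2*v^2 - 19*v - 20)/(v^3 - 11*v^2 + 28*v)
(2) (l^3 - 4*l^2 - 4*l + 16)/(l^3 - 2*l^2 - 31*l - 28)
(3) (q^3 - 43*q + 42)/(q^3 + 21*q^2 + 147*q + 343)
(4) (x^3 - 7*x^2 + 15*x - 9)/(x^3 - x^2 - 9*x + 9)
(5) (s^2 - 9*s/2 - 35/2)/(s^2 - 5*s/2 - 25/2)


(1) = (v^2 + 6*v + 5)/(v^2 - 7*v)
(2) = (l^3 - 4*l^2 - 4*l + 16)/(l^3 - 2*l^2 - 31*l - 28)
(3) = (q^2 - 7*q + 6)/(q^2 + 14*q + 49)
(4) = (x - 3)/(x + 3)
(5) = (s - 7)/(s - 5)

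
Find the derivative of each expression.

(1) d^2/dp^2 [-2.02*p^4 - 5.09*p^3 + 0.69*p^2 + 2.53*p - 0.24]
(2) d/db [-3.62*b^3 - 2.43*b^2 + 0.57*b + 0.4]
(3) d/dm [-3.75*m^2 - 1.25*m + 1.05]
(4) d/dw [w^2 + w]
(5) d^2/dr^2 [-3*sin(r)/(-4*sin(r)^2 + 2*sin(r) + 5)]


(1) = -24.24*p^2 - 30.54*p + 1.38
(2) = -10.86*b^2 - 4.86*b + 0.57
(3) = -7.5*m - 1.25
(4) = 2*w + 1
(5) = 3*(-16*sin(r)^5 - 8*sin(r)^4 - 88*sin(r)^3 + 10*sin(r)^2 + 95*sin(r) - 20)/(4*sin(r)^2 - 2*sin(r) - 5)^3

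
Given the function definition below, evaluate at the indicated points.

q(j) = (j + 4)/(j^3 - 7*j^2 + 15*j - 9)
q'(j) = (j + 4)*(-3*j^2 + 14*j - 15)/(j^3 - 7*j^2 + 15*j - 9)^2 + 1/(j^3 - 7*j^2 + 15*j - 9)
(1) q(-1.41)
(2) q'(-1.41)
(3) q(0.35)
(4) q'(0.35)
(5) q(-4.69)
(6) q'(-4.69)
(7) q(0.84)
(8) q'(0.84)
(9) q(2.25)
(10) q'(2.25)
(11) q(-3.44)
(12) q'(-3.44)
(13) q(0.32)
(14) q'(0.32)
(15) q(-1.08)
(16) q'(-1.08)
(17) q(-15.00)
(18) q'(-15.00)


(1) = -0.06
(2) = -0.07
(3) = -0.95
(4) = -2.40
(5) = 0.00
(6) = -0.00
(7) = -6.48
(8) = -47.87
(9) = 8.89
(10) = 18.01
(11) = -0.00
(12) = -0.01
(13) = -0.88
(14) = -2.17
(15) = -0.08
(16) = -0.11
(17) = 0.00
(18) = 0.00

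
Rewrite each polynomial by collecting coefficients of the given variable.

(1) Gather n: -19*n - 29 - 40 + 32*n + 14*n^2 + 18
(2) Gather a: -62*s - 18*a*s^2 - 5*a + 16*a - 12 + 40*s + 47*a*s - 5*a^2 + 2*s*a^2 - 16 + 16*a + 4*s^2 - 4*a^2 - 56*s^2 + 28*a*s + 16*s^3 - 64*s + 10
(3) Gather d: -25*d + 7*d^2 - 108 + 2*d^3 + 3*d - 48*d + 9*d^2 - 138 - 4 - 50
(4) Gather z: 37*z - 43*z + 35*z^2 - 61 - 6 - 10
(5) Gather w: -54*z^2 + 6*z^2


(1) = 14*n^2 + 13*n - 51
(2) = a^2*(2*s - 9) + a*(-18*s^2 + 75*s + 27) + 16*s^3 - 52*s^2 - 86*s - 18
(3) = 2*d^3 + 16*d^2 - 70*d - 300
(4) = 35*z^2 - 6*z - 77
(5) = -48*z^2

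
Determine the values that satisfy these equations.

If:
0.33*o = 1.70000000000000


Then:
o = 5.15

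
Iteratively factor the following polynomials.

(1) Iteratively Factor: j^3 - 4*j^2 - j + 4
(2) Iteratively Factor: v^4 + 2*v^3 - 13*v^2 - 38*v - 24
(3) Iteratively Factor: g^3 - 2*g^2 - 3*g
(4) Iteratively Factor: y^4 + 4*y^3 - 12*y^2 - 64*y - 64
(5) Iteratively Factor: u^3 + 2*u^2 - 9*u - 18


(1) = (j + 1)*(j^2 - 5*j + 4) = (j - 1)*(j + 1)*(j - 4)
(2) = (v - 4)*(v^3 + 6*v^2 + 11*v + 6) = (v - 4)*(v + 2)*(v^2 + 4*v + 3) = (v - 4)*(v + 2)*(v + 3)*(v + 1)
(3) = (g)*(g^2 - 2*g - 3) = g*(g + 1)*(g - 3)
(4) = (y + 4)*(y^3 - 12*y - 16) = (y + 2)*(y + 4)*(y^2 - 2*y - 8) = (y - 4)*(y + 2)*(y + 4)*(y + 2)
(5) = (u + 2)*(u^2 - 9) = (u - 3)*(u + 2)*(u + 3)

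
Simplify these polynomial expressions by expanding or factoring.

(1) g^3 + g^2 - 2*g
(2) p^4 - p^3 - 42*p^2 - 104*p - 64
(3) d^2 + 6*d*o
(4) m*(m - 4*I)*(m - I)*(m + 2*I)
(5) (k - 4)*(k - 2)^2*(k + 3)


(1) = g*(g - 1)*(g + 2)
(2) = (p - 8)*(p + 1)*(p + 2)*(p + 4)
(3) = d*(d + 6*o)
(4) = m^4 - 3*I*m^3 + 6*m^2 - 8*I*m
(5) = k^4 - 5*k^3 - 4*k^2 + 44*k - 48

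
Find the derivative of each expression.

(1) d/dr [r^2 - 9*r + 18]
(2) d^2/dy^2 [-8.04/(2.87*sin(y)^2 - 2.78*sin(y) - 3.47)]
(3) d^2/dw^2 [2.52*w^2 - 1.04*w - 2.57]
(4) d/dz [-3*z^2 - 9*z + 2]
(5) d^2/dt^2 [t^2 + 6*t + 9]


(1) = 2*r - 9
(2) = (-264.898704*sin(y)^4 + 192.443832*sin(y)^3 + 14.933496*sin(y)^2 - 307.329*sin(y) + 284.411784)/(-2.87*sin(y)^2 + 2.78*sin(y) + 3.47)^3
(3) = 5.04000000000000
(4) = -6*z - 9
(5) = 2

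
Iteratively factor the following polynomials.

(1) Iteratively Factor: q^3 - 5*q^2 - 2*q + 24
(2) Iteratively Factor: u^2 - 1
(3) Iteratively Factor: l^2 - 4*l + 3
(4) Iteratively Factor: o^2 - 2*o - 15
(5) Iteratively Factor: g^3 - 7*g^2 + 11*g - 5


(1) = (q - 3)*(q^2 - 2*q - 8) = (q - 3)*(q + 2)*(q - 4)
(2) = (u + 1)*(u - 1)
(3) = (l - 3)*(l - 1)
(4) = (o - 5)*(o + 3)
(5) = (g - 1)*(g^2 - 6*g + 5) = (g - 5)*(g - 1)*(g - 1)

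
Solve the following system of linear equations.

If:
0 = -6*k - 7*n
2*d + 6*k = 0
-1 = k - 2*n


Then:
d = 21/19
k = -7/19
n = 6/19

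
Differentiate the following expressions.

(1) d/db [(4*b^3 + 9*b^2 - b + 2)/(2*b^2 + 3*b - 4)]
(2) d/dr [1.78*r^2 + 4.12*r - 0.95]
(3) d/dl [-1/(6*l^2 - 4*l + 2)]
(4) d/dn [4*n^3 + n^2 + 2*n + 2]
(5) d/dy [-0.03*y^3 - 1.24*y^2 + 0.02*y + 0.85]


(1) = (8*b^4 + 24*b^3 - 19*b^2 - 80*b - 2)/(4*b^4 + 12*b^3 - 7*b^2 - 24*b + 16)
(2) = 3.56*r + 4.12
(3) = (3*l - 1)/(3*l^2 - 2*l + 1)^2
(4) = 12*n^2 + 2*n + 2
(5) = -0.09*y^2 - 2.48*y + 0.02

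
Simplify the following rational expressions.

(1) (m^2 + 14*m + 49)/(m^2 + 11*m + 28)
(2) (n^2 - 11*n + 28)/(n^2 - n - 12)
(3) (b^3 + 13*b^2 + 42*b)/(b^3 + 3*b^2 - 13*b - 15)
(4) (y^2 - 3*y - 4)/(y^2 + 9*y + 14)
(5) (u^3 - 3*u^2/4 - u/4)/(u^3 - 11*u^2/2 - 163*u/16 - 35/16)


(1) = (m + 7)/(m + 4)
(2) = (n - 7)/(n + 3)
(3) = (b^3 + 13*b^2 + 42*b)/(b^3 + 3*b^2 - 13*b - 15)
(4) = (y^2 - 3*y - 4)/(y^2 + 9*y + 14)
(5) = (4*u^2 - 4*u)/(4*u^2 - 23*u - 35)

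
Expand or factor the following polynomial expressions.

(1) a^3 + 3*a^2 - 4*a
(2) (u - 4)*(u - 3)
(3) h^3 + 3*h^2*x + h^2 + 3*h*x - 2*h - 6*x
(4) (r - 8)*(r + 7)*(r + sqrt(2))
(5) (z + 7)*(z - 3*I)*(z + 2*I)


(1) = a*(a - 1)*(a + 4)
(2) = u^2 - 7*u + 12
(3) = (h - 1)*(h + 2)*(h + 3*x)
(4) = r^3 - r^2 + sqrt(2)*r^2 - 56*r - sqrt(2)*r - 56*sqrt(2)
(5) = z^3 + 7*z^2 - I*z^2 + 6*z - 7*I*z + 42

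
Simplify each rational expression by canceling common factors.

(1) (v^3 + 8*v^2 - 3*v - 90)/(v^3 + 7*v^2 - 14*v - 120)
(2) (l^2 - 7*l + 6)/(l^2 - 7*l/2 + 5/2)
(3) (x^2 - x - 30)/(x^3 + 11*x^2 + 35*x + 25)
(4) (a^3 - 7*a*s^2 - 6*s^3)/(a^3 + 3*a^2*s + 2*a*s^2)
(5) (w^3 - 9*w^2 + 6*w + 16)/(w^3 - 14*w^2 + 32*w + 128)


(1) = (v - 3)/(v - 4)
(2) = (2*l - 12)/(2*l - 5)
(3) = (x - 6)/(x^2 + 6*x + 5)
(4) = (a - 3*s)/a
(5) = (w^2 - w - 2)/(w^2 - 6*w - 16)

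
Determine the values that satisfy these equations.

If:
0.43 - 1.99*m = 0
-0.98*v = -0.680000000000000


Then:
m = 0.22
v = 0.69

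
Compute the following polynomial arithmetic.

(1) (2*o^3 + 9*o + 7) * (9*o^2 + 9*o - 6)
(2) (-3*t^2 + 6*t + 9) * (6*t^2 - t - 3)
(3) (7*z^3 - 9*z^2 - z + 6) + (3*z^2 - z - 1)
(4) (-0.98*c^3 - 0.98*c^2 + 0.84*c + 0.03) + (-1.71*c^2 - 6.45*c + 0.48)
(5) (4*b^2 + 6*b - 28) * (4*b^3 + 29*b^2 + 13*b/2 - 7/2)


(1) = 18*o^5 + 18*o^4 + 69*o^3 + 144*o^2 + 9*o - 42
(2) = -18*t^4 + 39*t^3 + 57*t^2 - 27*t - 27
(3) = 7*z^3 - 6*z^2 - 2*z + 5
(4) = -0.98*c^3 - 2.69*c^2 - 5.61*c + 0.51
(5) = 16*b^5 + 140*b^4 + 88*b^3 - 787*b^2 - 203*b + 98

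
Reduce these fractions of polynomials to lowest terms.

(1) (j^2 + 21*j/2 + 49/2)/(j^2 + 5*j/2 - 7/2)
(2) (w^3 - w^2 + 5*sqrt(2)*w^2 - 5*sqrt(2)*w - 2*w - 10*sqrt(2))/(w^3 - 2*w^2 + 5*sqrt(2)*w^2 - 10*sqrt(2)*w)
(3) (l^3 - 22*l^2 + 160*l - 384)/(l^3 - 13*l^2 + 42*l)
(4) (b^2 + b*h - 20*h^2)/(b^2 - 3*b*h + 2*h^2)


(1) = (j + 7)/(j - 1)
(2) = (w + 1)/w
(3) = (l^2 - 16*l + 64)/(l^2 - 7*l)
(4) = (b^2 + b*h - 20*h^2)/(b^2 - 3*b*h + 2*h^2)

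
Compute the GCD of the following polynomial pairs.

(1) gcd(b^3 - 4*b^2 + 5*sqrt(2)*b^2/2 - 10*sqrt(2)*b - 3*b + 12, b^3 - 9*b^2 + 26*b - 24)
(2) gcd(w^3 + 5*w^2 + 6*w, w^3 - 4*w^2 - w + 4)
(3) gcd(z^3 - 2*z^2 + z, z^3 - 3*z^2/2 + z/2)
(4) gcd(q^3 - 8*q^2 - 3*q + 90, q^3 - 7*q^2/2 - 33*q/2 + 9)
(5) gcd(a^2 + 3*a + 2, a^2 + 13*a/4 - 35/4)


(1) = b - 4
(2) = 1
(3) = gcd(z*(z - 1)^2, z*(z - 1)*(z - 1/2)) = z^2 - z
(4) = gcd((q - 6)*(q - 5)*(q + 3), (q - 6)*(q - 1/2)*(q + 3)) = q^2 - 3*q - 18
(5) = 1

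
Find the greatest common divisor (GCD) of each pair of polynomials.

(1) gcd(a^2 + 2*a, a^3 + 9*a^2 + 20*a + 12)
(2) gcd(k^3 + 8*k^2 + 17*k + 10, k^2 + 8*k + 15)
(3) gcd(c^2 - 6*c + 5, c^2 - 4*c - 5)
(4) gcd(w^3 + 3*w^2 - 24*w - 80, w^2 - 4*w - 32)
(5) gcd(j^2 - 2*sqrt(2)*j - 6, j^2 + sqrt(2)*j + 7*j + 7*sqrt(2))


(1) = a + 2
(2) = k + 5
(3) = gcd((c - 5)*(c - 1), (c - 5)*(c + 1)) = c - 5
(4) = w + 4
(5) = gcd((j - 3*sqrt(2))*(j + sqrt(2)), (j + 7)*(j + sqrt(2))) = j + sqrt(2)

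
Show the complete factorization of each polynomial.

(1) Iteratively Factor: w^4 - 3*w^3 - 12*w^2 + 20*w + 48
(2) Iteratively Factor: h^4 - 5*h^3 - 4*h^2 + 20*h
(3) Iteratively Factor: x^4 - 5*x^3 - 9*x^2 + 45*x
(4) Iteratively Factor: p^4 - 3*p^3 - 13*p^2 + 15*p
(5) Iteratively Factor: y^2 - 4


(1) = (w - 3)*(w^3 - 12*w - 16) = (w - 3)*(w + 2)*(w^2 - 2*w - 8) = (w - 3)*(w + 2)^2*(w - 4)
(2) = (h + 2)*(h^3 - 7*h^2 + 10*h) = (h - 2)*(h + 2)*(h^2 - 5*h) = h*(h - 2)*(h + 2)*(h - 5)
(3) = (x - 3)*(x^3 - 2*x^2 - 15*x) = (x - 5)*(x - 3)*(x^2 + 3*x) = (x - 5)*(x - 3)*(x + 3)*(x)
(4) = (p)*(p^3 - 3*p^2 - 13*p + 15) = p*(p + 3)*(p^2 - 6*p + 5) = p*(p - 1)*(p + 3)*(p - 5)
(5) = (y - 2)*(y + 2)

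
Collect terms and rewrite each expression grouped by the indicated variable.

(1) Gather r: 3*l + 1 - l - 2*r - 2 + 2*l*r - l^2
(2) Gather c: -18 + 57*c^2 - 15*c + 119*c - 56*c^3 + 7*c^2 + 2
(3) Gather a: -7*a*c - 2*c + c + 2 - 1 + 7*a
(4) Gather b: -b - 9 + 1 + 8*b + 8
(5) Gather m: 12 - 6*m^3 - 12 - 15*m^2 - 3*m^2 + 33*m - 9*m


(1) = -l^2 + 2*l + r*(2*l - 2) - 1
(2) = -56*c^3 + 64*c^2 + 104*c - 16
(3) = a*(7 - 7*c) - c + 1
(4) = 7*b
(5) = -6*m^3 - 18*m^2 + 24*m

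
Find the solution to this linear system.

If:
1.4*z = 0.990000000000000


Then:
z = 0.71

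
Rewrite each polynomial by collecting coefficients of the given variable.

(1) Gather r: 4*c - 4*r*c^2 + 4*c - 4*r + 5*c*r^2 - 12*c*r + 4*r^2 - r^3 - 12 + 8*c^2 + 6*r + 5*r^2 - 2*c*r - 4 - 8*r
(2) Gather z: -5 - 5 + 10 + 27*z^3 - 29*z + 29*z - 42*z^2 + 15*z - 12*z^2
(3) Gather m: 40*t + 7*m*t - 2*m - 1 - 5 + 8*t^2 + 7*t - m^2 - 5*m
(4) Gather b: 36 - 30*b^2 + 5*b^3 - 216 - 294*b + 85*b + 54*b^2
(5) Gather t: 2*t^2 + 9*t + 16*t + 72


(1) = 8*c^2 + 8*c - r^3 + r^2*(5*c + 9) + r*(-4*c^2 - 14*c - 6) - 16
(2) = 27*z^3 - 54*z^2 + 15*z
(3) = -m^2 + m*(7*t - 7) + 8*t^2 + 47*t - 6
(4) = 5*b^3 + 24*b^2 - 209*b - 180
(5) = 2*t^2 + 25*t + 72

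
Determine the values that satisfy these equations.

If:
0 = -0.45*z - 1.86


Then:
z = -4.13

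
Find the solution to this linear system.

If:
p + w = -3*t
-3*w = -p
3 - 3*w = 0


Then:
p = 3
t = -4/3
w = 1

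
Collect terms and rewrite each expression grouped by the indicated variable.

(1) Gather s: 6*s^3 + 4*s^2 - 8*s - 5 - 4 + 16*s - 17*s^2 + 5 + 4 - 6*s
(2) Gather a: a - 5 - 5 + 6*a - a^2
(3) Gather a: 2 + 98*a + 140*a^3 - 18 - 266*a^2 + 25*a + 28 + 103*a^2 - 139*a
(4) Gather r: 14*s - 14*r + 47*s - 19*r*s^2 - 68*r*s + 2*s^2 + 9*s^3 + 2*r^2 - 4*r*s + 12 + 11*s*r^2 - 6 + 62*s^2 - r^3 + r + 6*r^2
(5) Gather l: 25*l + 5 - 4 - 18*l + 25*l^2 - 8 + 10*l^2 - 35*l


(1) = 6*s^3 - 13*s^2 + 2*s
(2) = -a^2 + 7*a - 10
(3) = 140*a^3 - 163*a^2 - 16*a + 12
(4) = -r^3 + r^2*(11*s + 8) + r*(-19*s^2 - 72*s - 13) + 9*s^3 + 64*s^2 + 61*s + 6
(5) = 35*l^2 - 28*l - 7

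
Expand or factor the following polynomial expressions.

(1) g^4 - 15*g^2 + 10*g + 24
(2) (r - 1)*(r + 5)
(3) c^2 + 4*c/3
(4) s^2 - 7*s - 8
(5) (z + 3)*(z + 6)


(1) = (g - 3)*(g - 2)*(g + 1)*(g + 4)
(2) = r^2 + 4*r - 5
(3) = c*(c + 4/3)
(4) = (s - 8)*(s + 1)
(5) = z^2 + 9*z + 18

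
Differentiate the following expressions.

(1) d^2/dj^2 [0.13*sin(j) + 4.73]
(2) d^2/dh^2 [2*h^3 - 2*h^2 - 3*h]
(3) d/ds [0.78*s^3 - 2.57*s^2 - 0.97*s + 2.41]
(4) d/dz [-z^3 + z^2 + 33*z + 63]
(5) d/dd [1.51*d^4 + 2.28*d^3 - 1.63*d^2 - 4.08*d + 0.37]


(1) = -0.13*sin(j)
(2) = 12*h - 4
(3) = 2.34*s^2 - 5.14*s - 0.97
(4) = -3*z^2 + 2*z + 33
(5) = 6.04*d^3 + 6.84*d^2 - 3.26*d - 4.08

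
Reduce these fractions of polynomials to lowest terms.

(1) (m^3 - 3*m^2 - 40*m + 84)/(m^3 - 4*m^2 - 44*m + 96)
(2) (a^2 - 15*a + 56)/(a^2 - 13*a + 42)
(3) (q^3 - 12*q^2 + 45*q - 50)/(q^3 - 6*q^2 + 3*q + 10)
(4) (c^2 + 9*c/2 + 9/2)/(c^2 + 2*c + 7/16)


(1) = (m - 7)/(m - 8)
(2) = (a - 8)/(a - 6)
(3) = (q - 5)/(q + 1)
(4) = (16*c^2 + 72*c + 72)/(16*c^2 + 32*c + 7)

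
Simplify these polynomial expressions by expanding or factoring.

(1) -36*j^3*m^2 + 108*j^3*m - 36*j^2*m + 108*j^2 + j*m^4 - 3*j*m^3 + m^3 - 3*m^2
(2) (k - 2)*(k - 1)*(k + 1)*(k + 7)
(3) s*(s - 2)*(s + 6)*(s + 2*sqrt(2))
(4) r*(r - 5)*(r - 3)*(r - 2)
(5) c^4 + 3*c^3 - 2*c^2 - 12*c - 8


(1) = (-6*j + m)*(6*j + m)*(m - 3)*(j*m + 1)
(2) = k^4 + 5*k^3 - 15*k^2 - 5*k + 14
(3) = s^4 + 2*sqrt(2)*s^3 + 4*s^3 - 12*s^2 + 8*sqrt(2)*s^2 - 24*sqrt(2)*s
(4) = r^4 - 10*r^3 + 31*r^2 - 30*r
(5) = (c - 2)*(c + 1)*(c + 2)^2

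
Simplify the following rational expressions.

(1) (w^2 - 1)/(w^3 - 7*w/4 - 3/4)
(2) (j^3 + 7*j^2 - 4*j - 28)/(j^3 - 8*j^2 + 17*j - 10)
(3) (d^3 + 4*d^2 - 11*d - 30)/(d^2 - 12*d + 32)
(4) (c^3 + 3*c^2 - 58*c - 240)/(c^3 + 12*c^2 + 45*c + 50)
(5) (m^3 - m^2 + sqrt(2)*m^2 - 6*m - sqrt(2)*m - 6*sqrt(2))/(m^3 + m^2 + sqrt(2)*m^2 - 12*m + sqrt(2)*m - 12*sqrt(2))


(1) = (4*w - 4)/(4*w^2 - 4*w - 3)
(2) = (j^2 + 9*j + 14)/(j^2 - 6*j + 5)
(3) = (d^3 + 4*d^2 - 11*d - 30)/(d^2 - 12*d + 32)
(4) = (c^2 - 2*c - 48)/(c^2 + 7*c + 10)
(5) = (m + 2)/(m + 4)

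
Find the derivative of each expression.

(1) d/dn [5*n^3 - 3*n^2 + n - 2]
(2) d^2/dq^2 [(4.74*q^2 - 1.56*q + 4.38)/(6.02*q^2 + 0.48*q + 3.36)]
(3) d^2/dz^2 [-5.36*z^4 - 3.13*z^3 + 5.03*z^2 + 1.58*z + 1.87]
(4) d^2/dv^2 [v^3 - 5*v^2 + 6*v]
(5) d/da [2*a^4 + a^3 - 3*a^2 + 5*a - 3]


(1) = 15*n^2 - 6*n + 1
(2) = (-140.463456*q^3 + 377.136144*q^2 + 265.26528*q - 63.114624)/(218.167208*q^6 + 52.186176*q^5 + 369.464256*q^4 + 58.364928*q^3 + 206.212608*q^2 + 16.257024*q + 37.933056)
(3) = -64.32*z^2 - 18.78*z + 10.06
(4) = 6*v - 10
(5) = 8*a^3 + 3*a^2 - 6*a + 5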